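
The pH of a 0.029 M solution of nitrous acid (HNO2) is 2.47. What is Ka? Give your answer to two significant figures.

[H+] = 10^(-2.47) = 3.39 × 10^-3 M
At equilibrium [HA] = 0.029 − 3.39 × 10^-3 = 2.56 × 10^-2 M
Ka = [H+][A-]/[HA] = (3.39 × 10^-3)² / 2.56 × 10^-2 = 4.5 × 10^-4

Ka = 4.5 × 10^-4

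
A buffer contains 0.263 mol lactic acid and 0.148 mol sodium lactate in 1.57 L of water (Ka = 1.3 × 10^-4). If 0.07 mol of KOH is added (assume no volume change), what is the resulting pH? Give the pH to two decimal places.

After neutralization: n(CH3CH(OH)COOH) = 0.193 mol, n(CH3CH(OH)COO-) = 0.218 mol.
pKa = −log(1.3 × 10^-4) = 3.886
pH = pKa + log(n_CH3CH(OH)COO-/n_CH3CH(OH)COOH) = 3.886 + log(0.218/0.193) = 3.886 + (+0.053)

pH = 3.94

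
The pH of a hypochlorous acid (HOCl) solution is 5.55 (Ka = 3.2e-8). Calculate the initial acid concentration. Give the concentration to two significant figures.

[H+] = 10^(-5.55) = 2.82 × 10^-6 M = x
Ka = x²/(C₀ − x) ⇒ C₀ = x + x²/Ka
C₀ = 2.82 × 10^-6 + (2.82 × 10^-6)²/(3.2 × 10^-8) = 2.51 × 10^-4 M

C₀ = 2.5 × 10^-4 M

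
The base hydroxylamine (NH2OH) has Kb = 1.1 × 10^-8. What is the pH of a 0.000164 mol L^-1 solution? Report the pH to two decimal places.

pH = 8.13

NH2OH + H2O ⇌ NH3OH+ + OH-
Kb = [OH-]²/(0.000164 − [OH-]) = 1.1 × 10^-8
Since Kb ≪ C₀, [OH-] ≈ √(Kb·C₀) = 1.34 × 10^-6 M.
([OH-]/C₀ = 0.82% < 5%, so the approximation holds.)
pOH = 5.87, so pH = 14.00 − pOH = 8.13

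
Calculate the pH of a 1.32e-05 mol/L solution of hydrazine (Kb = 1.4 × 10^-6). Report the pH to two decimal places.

pH = 8.56

N2H4 + H2O ⇌ N2H5+ + OH-
Kb = [OH-]²/(1.32e-05 − [OH-]) = 1.4 × 10^-6
[OH-] is not negligible relative to C₀; solve [OH-]² + 1.4e-06·[OH-] − 1.85e-11 = 0.
[OH-] = (−Kb + √(Kb² + 4·Kb·C₀))/2 = 3.66 × 10^-6 M
pOH = −log(3.66 × 10^-6) = 5.44; pH = 14.00 − 5.44 = 8.56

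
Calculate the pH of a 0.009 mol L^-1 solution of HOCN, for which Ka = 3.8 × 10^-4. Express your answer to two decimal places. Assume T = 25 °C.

HOCN ⇌ OCN- + H+
Ka = x²/(0.009 − x) = 3.8 × 10^-4
x is not negligible relative to C₀; solve x² + 0.00038·x − 3.42e-06 = 0.
x = (−Ka + √(Ka² + 4·Ka·C₀))/2 = 1.67 × 10^-3 M
pH = −log(1.67 × 10^-3) = 2.78

pH = 2.78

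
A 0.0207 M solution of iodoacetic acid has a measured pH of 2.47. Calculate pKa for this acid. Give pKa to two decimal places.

[H+] = 10^(-2.47) = 3.39 × 10^-3 M
At equilibrium [HA] = 0.0207 − 3.39 × 10^-3 = 1.73 × 10^-2 M
Ka = [H+][A-]/[HA] = (3.39 × 10^-3)² / 1.73 × 10^-2 = 6.64 × 10^-4
pKa = -log(6.64 × 10^-4) = 3.18

pKa = 3.18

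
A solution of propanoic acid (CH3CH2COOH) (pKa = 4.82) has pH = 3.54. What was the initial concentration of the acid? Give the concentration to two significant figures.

C₀ = 5.8 × 10^-3 M

[H+] = 10^(-3.54) = 2.88 × 10^-4 M = x
Ka = 10^(−4.82) = 1.51 × 10^-5
Ka = x²/(C₀ − x) ⇒ C₀ = x + x²/Ka
C₀ = 2.88 × 10^-4 + (2.88 × 10^-4)²/(1.51 × 10^-5) = 5.78 × 10^-3 M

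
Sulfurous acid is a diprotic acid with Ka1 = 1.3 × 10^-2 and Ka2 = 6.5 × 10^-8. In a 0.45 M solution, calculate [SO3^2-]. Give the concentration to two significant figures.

6.5 × 10^-8 M

First ionization gives [H+] ≈ [HSO3-] = 7.03 × 10^-2 M.
Second step: Ka2 = [H+][SO3^2-]/[HSO3-] ≈ [SO3^2-] (since [H+] ≈ [HSO3-]).
So [SO3^2-] ≈ Ka2.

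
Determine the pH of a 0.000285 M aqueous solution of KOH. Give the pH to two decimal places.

KOH is a strong base; [OH-] = 0.000285 M.
pOH = -log(0.000285) = 3.55
pH = 14.00 - 3.55 = 10.45

pH = 10.45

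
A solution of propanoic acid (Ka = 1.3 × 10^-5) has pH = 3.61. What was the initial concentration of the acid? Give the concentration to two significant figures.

C₀ = 4.9 × 10^-3 M

[H+] = 10^(-3.61) = 2.45 × 10^-4 M = x
Ka = x²/(C₀ − x) ⇒ C₀ = x + x²/Ka
C₀ = 2.45 × 10^-4 + (2.45 × 10^-4)²/(1.3 × 10^-5) = 4.86 × 10^-3 M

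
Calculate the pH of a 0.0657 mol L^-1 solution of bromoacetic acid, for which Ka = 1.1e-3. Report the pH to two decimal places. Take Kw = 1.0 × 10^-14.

pH = 2.10

BrCH2COOH ⇌ BrCH2COO- + H+
Ka = [H+]²/(0.0657 − [H+]) = 1.1 × 10^-3
The 5% rule fails; solving [H+]² + Ka·[H+] − Ka·C₀ = 0 exactly:
[H+] = (−Ka + √(Ka² + 4·Ka·C₀))/2 = 7.97 × 10^-3 M
pH = −log[H+] = −log(7.97 × 10^-3) = 2.10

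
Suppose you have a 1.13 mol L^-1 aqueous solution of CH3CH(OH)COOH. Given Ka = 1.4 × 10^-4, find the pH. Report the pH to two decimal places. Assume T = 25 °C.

pH = 1.90

CH3CH(OH)COOH ⇌ CH3CH(OH)COO- + H+
Ka = x²/(1.13 − x) = 1.4 × 10^-4
Assume x ≪ 1.13: x ≈ √(1.4 × 10^-4 × 1.13) = 1.26 × 10^-2 M
pH = −log(1.26 × 10^-2) = 1.90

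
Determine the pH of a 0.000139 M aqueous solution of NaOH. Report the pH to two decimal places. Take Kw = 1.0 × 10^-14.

NaOH is a strong base; [OH-] = 0.000139 M.
pOH = -log(0.000139) = 3.86
pH = 14.00 - 3.86 = 10.14

pH = 10.14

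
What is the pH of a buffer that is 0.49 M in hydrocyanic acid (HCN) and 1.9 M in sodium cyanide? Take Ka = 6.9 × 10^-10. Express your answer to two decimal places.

pH = 9.75

pKa = −log(6.9 × 10^-10) = 9.161
Henderson–Hasselbalch: pH = pKa + log([CN-]/[HCN]) = 9.161 + log(1.9/0.49)
pH = 9.161 + (+0.589) = 9.75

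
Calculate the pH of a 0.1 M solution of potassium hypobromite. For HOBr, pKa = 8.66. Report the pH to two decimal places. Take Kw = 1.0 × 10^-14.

OBr- is the conjugate base of the weak acid HOBr.
Ka = 10^(−8.66) = 2.19 × 10^-9
Kb = Kw/Ka = 1.0×10^-14 / 2.19 × 10^-9 = 4.57 × 10^-6
From the ICE table, Kb = [OH-]²/(0.1 − [OH-]) = 4.57 × 10^-6.
Neglecting [OH-] in the denominator: [OH-] = √(4.57 × 10^-6 × 0.1) = 6.76 × 10^-4 M
Check: 0.68% ionized — well under 5%, approximation valid.
pOH = −log(6.76 × 10^-4) = 3.17; pH = 14.00 − 3.17 = 10.83

pH = 10.83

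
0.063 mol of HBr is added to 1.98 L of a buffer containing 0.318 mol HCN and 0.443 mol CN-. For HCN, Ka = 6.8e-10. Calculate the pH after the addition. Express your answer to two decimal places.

Added H+ converts CN- to HCN: HCN → 0.381 mol, CN- → 0.38 mol.
pKa = −log(6.8 × 10^-10) = 9.167
pH = pKa + log(n_CN-/n_HCN) = 9.167 + log(0.38/0.381) = 9.167 + (-0.001)

pH = 9.17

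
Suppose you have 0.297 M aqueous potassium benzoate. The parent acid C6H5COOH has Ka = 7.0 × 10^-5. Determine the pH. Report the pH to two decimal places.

pH = 8.81

C6H5COO- is the conjugate base of the weak acid C6H5COOH.
Kb = Kw/Ka = 1.0×10^-14 / 7.0 × 10^-5 = 1.43 × 10^-10
From the ICE table, Kb = [OH-]²/(0.297 − [OH-]) = 1.43 × 10^-10.
Assume [OH-] ≪ 0.297: [OH-] ≈ √(1.43 × 10^-10 × 0.297) = 6.52 × 10^-6 M
pOH = 5.19, so pH = 14.00 − pOH = 8.81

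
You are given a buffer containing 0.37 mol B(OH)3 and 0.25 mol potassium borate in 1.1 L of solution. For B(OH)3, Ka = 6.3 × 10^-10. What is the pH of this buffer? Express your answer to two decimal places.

pKa = −log(6.3 × 10^-10) = 9.201
Using pH = pKa + log([base]/[acid]) with [base]/[acid] = 0.25/0.37:
pH = 9.201 + (-0.170) = 9.03

pH = 9.03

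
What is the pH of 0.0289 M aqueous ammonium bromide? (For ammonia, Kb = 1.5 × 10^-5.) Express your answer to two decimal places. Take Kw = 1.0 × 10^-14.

pH = 5.36

NH4+ is the conjugate acid of the weak base NH3.
Ka = Kw/Kb = 1.0×10^-14 / 1.5 × 10^-5 = 6.67 × 10^-10
Ka = [H+]²/(0.0289 − [H+]) = 6.67 × 10^-10
Neglecting [H+] in the denominator: [H+] = √(6.67 × 10^-10 × 0.0289) = 4.39 × 10^-6 M
Check: 0.015% ionized — well under 5%, approximation valid.
pH = −log[H+] = −log(4.39 × 10^-6) = 5.36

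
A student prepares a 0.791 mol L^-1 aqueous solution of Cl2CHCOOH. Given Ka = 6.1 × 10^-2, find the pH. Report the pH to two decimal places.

pH = 0.72

Cl2CHCOOH ⇌ Cl2CHCOO- + H+
Let x = [H+] at equilibrium. Ka = x²/(0.791 − x).
x is not negligible relative to C₀; solve x² + 0.061·x − 0.0483 = 0.
x = [−0.061 + √(0.061² + 0.193)]/2 = 1.91 × 10^-1 M
pH = −log[H+] = −log(1.91 × 10^-1) = 0.72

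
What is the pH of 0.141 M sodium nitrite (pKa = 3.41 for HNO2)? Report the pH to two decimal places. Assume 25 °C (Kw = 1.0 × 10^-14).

NO2- is the conjugate base of the weak acid HNO2.
Ka = 10^(−3.41) = 3.89 × 10^-4
Kb = Kw/Ka = 1.0×10^-14 / 3.89 × 10^-4 = 2.57 × 10^-11
From the ICE table, Kb = x²/(0.141 − x) = 2.57 × 10^-11.
Assume x ≪ 0.141: x ≈ √(2.57 × 10^-11 × 0.141) = 1.90 × 10^-6 M
pOH = 5.72, so pH = 14.00 − pOH = 8.28

pH = 8.28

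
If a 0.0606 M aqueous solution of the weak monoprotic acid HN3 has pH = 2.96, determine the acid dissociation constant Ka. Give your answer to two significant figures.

[H+] = 10^(-2.96) = 1.10 × 10^-3 M
At equilibrium [HA] = 0.0606 − 1.10 × 10^-3 = 5.95 × 10^-2 M
Ka = [H+][A-]/[HA] = (1.10 × 10^-3)² / 5.95 × 10^-2 = 2.0 × 10^-5

Ka = 2.0 × 10^-5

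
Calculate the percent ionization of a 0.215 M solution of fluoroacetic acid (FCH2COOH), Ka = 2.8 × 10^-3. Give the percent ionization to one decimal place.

10.8%

FCH2COOH ⇌ FCH2COO- + H+; let x = [H+] at equilibrium.
Ka = x²/(C₀ − x); solving the quadratic gives x = 2.32 × 10^-2 M.
Fraction ionized = 2.32 × 10^-2 / 0.215 = 0.1079 → 10.8%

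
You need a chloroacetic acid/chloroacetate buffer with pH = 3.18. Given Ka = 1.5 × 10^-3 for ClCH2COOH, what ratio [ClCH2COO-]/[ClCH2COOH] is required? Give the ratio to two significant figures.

pKa = -log(1.5 × 10^-3) = 2.824
pH = pKa + log(r) ⇒ log(r) = 3.18 − 2.824 = +0.356
r = [ClCH2COO-]/[ClCH2COOH] = 10^(+0.356) = 2.27

ratio = 2.3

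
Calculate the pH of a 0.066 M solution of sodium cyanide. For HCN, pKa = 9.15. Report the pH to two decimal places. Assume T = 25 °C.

CN- is the conjugate base of the weak acid HCN.
Ka = 10^(−9.15) = 7.08 × 10^-10
Kb = Kw/Ka = 1.0×10^-14 / 7.08 × 10^-10 = 1.41 × 10^-5
Kb = x²/(0.066 − x) = 1.41 × 10^-5
Since Kb ≪ C₀, x ≈ √(Kb·C₀) = 9.65 × 10^-4 M.
Check: 1.5% ionized — well under 5%, approximation valid.
pOH = 3.02, so pH = 14.00 − pOH = 10.98

pH = 10.98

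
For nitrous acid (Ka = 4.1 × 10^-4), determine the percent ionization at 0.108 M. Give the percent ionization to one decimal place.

6.0%

HNO2 ⇌ NO2- + H+; let x = [H+] at equilibrium.
Ka = x²/(C₀ − x); solving the quadratic gives x = 6.45 × 10^-3 M.
Fraction ionized = 6.45 × 10^-3 / 0.108 = 0.0597 → 6.0%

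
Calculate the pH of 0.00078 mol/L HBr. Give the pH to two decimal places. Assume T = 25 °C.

pH = 3.11

HBr is a strong acid and dissociates completely, so [H+] = 0.00078 M.
pH = -log(0.00078) = 3.11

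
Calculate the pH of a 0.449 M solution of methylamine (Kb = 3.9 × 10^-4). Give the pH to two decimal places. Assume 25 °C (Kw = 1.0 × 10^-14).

CH3NH2 + H2O ⇌ CH3NH3+ + OH-
From the ICE table, Kb = [OH-]²/(0.449 − [OH-]) = 3.9 × 10^-4.
Assume [OH-] ≪ 0.449: [OH-] ≈ √(3.9 × 10^-4 × 0.449) = 1.32 × 10^-2 M
Check: 2.9% ionized — well under 5%, approximation valid.
pOH = −log(1.32 × 10^-2) = 1.88; pH = 14.00 − 1.88 = 12.12

pH = 12.12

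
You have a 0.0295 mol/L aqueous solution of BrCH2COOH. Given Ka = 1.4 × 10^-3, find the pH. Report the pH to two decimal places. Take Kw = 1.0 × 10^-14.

BrCH2COOH ⇌ BrCH2COO- + H+
From the ICE table, Ka = [H+]²/(0.0295 − [H+]) = 1.4 × 10^-3.
[H+] is not negligible relative to C₀; solve [H+]² + 0.0014·[H+] − 4.13e-05 = 0.
[H+] = (−Ka + √(Ka² + 4·Ka·C₀))/2 = 5.76 × 10^-3 M
pH = −log[H+] = −log(5.76 × 10^-3) = 2.24

pH = 2.24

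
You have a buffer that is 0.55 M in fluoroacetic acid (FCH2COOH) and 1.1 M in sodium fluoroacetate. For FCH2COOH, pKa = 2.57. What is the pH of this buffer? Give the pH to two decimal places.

pH = 2.87

Using pH = pKa + log([base]/[acid]) with [base]/[acid] = 1.1/0.55:
pH = 2.57 + (+0.301) = 2.87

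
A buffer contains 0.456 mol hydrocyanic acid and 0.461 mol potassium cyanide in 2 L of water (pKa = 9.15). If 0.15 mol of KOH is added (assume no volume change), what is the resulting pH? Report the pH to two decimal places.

pH = 9.45

After neutralization: n(HCN) = 0.306 mol, n(CN-) = 0.611 mol.
pH = pKa + log([A⁻]/[HA]) = 9.15 + log(0.611/0.306) = 9.15 +0.300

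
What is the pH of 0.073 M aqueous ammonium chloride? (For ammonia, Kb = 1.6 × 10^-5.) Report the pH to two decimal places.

NH4+ is the conjugate acid of the weak base NH3.
Ka = Kw/Kb = 1.0×10^-14 / 1.6 × 10^-5 = 6.25 × 10^-10
Ka = [H+]²/(0.073 − [H+]) = 6.25 × 10^-10
Since Ka ≪ C₀, [H+] ≈ √(Ka·C₀) = 6.75 × 10^-6 M.
Check: 0.0093% ionized — well under 5%, approximation valid.
pH = −log[H+] = −log(6.75 × 10^-6) = 5.17

pH = 5.17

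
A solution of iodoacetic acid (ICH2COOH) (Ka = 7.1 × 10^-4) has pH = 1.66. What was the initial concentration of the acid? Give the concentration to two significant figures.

C₀ = 7.0 × 10^-1 M

[H+] = 10^(-1.66) = 2.19 × 10^-2 M = x
Ka = x²/(C₀ − x) ⇒ C₀ = x + x²/Ka
C₀ = 2.19 × 10^-2 + (2.19 × 10^-2)²/(7.1 × 10^-4) = 6.97 × 10^-1 M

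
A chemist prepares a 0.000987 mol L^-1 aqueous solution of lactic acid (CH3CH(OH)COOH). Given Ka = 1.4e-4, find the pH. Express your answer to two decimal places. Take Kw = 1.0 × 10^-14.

CH3CH(OH)COOH ⇌ CH3CH(OH)COO- + H+
Let x = [H+] at equilibrium. Ka = x²/(0.000987 − x).
Here C₀/Ka ≈ 7.05, so the small-x approximation fails. Use the quadratic:
x = [−0.00014 + √(0.00014² + 5.53e-07)]/2 = 3.08 × 10^-4 M
pH = −log[H+] = −log(3.08 × 10^-4) = 3.51

pH = 3.51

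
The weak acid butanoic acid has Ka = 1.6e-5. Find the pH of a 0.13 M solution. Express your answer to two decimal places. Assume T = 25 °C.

CH3(CH2)2COOH ⇌ CH3(CH2)2COO- + H+
Ka = x²/(0.13 − x) = 1.6 × 10^-5
Neglecting x in the denominator: x = √(1.6 × 10^-5 × 0.13) = 1.44 × 10^-3 M
Check: 1.1% ionized — well under 5%, approximation valid.
pH = −log(1.44 × 10^-3) = 2.84

pH = 2.84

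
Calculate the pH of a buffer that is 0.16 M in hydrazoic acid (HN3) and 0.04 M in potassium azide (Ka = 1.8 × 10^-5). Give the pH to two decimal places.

pKa = −log(1.8 × 10^-5) = 4.745
Using pH = pKa + log([base]/[acid]) with [base]/[acid] = 0.04/0.16:
pH = 4.745 + (-0.602) = 4.14

pH = 4.14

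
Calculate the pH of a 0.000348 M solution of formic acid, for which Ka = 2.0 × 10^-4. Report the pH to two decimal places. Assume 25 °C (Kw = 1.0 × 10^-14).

pH = 3.74

HCOOH ⇌ HCOO- + H+
Ka = [H+]²/(0.000348 − [H+]) = 2.0 × 10^-4
[H+] is not negligible relative to C₀; solve [H+]² + 0.0002·[H+] − 6.96e-08 = 0.
[H+] = [−0.0002 + √(0.0002² + 2.78e-07)]/2 = 1.82 × 10^-4 M
pH = −log[H+] = −log(1.82 × 10^-4) = 3.74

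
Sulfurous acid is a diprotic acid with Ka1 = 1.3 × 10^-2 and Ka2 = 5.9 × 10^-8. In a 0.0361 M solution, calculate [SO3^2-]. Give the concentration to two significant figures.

First ionization gives [H+] ≈ [HSO3-] = 1.61 × 10^-2 M.
Second step: Ka2 = [H+][SO3^2-]/[HSO3-] ≈ [SO3^2-] (since [H+] ≈ [HSO3-]).
So [SO3^2-] ≈ Ka2.

5.9 × 10^-8 M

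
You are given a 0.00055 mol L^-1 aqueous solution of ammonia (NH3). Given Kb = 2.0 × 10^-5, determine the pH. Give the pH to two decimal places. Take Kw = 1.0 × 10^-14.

NH3 + H2O ⇌ NH4+ + OH-
Let x = [OH-] at equilibrium. Kb = x²/(0.00055 − x).
The 5% rule fails; solving x² + Kb·x − Kb·C₀ = 0 exactly:
x = [−2e-05 + √(2e-05² + 4.4e-08)]/2 = 9.54 × 10^-5 M
pOH = −log(9.54 × 10^-5) = 4.02; pH = 14.00 − 4.02 = 9.98

pH = 9.98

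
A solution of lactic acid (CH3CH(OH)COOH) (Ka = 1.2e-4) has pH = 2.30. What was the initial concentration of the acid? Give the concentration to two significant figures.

[H+] = 10^(-2.30) = 5.01 × 10^-3 M = x
Ka = x²/(C₀ − x) ⇒ C₀ = x + x²/Ka
C₀ = 5.01 × 10^-3 + (5.01 × 10^-3)²/(1.2 × 10^-4) = 2.14 × 10^-1 M

C₀ = 2.1 × 10^-1 M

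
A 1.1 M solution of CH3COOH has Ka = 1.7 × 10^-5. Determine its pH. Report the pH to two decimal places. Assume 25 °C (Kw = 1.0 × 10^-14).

CH3COOH ⇌ CH3COO- + H+
From the ICE table, Ka = x²/(1.1 − x) = 1.7 × 10^-5.
Since Ka ≪ C₀, x ≈ √(Ka·C₀) = 4.32 × 10^-3 M.
(x/C₀ = 0.39% < 5%, so the approximation holds.)
pH = −log(4.32 × 10^-3) = 2.36

pH = 2.36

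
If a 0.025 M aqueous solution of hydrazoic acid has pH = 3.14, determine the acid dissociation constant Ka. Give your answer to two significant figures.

[H+] = 10^(-3.14) = 7.24 × 10^-4 M
At equilibrium [HA] = 0.025 − 7.24 × 10^-4 = 2.43 × 10^-2 M
Ka = [H+][A-]/[HA] = (7.24 × 10^-4)² / 2.43 × 10^-2 = 2.2 × 10^-5

Ka = 2.2 × 10^-5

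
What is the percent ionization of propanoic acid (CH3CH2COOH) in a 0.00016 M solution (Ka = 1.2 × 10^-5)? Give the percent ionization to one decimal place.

CH3CH2COOH ⇌ CH3CH2COO- + H+; let x = [H+] at equilibrium.
Ka = x²/(C₀ − x); solving the quadratic gives x = 3.82 × 10^-5 M.
% ionization = x/C₀ × 100% = 3.82 × 10^-5/0.00016 × 100% = 23.9%

23.9%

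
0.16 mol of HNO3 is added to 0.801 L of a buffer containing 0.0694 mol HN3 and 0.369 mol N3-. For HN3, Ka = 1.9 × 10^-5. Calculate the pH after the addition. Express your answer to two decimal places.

pH = 4.68

After neutralization: n(HN3) = 0.229 mol, n(N3-) = 0.209 mol.
pKa = −log(1.9 × 10^-5) = 4.721
Henderson–Hasselbalch with mole ratio 0.209/0.229: pH = 4.721 + (-0.040)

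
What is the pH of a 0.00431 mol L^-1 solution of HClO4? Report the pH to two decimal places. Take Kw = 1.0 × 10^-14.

HClO4 is a strong acid and dissociates completely, so [H+] = 0.00431 M.
pH = -log(0.00431) = 2.37

pH = 2.37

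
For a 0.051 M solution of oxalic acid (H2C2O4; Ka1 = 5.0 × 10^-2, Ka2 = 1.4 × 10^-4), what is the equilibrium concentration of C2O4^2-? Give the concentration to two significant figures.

1.4 × 10^-4 M

First ionization gives [H+] ≈ [HC2O4-] = 3.13 × 10^-2 M.
Second step: Ka2 = [H+][C2O4^2-]/[HC2O4-] ≈ [C2O4^2-] (since [H+] ≈ [HC2O4-]).
So [C2O4^2-] ≈ Ka2.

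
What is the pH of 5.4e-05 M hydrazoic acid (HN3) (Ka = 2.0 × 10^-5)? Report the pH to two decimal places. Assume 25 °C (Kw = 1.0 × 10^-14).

pH = 4.61

HN3 ⇌ N3- + H+
Ka = [H+]²/(5.4e-05 − [H+]) = 2.0 × 10^-5
[H+] is not negligible relative to C₀; solve [H+]² + 2e-05·[H+] − 1.08e-09 = 0.
[H+] = (−Ka + √(Ka² + 4·Ka·C₀))/2 = 2.44 × 10^-5 M
pH = −log(2.44 × 10^-5) = 4.61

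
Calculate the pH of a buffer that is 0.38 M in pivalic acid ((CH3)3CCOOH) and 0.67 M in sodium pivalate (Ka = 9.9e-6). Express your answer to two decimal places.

pKa = −log(9.9 × 10^-6) = 5.004
pH = pKa + log([A⁻]/[HA]) = 5.004 + log(0.67/0.38)
pH = 5.004 + (+0.246) = 5.25

pH = 5.25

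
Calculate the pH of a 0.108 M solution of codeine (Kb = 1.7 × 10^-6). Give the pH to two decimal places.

pH = 10.63

C18H21NO3 + H2O ⇌ C18H22NO3+ + OH-
Kb = x²/(0.108 − x) = 1.7 × 10^-6
Since Kb ≪ C₀, x ≈ √(Kb·C₀) = 4.28 × 10^-4 M.
(x/C₀ = 0.4% < 5%, so the approximation holds.)
pOH = −log(4.28 × 10^-4) = 3.37; pH = 14.00 − 3.37 = 10.63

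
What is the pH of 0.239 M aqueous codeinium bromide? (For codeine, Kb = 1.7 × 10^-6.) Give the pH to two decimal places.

pH = 4.43

C18H22NO3+ is the conjugate acid of the weak base C18H21NO3.
Ka = Kw/Kb = 1.0×10^-14 / 1.7 × 10^-6 = 5.88 × 10^-9
From the ICE table, Ka = [H+]²/(0.239 − [H+]) = 5.88 × 10^-9.
Since Ka ≪ C₀, [H+] ≈ √(Ka·C₀) = 3.75 × 10^-5 M.
Check: 0.016% ionized — well under 5%, approximation valid.
pH = −log[H+] = −log(3.75 × 10^-5) = 4.43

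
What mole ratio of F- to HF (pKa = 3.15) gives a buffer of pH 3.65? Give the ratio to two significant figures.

ratio = 3.2

pH = pKa + log(r) ⇒ log(r) = 3.65 − 3.15 = +0.50
r = [F-]/[HF] = 10^(+0.50) = 3.16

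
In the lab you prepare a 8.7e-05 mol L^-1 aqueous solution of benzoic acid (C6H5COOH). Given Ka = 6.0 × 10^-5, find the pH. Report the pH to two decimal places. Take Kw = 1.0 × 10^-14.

C6H5COOH ⇌ C6H5COO- + H+
Let x = [H+] at equilibrium. Ka = x²/(8.7e-05 − x).
Here C₀/Ka ≈ 1.45, so the small-x approximation fails. Use the quadratic:
x = [−6e-05 + √(6e-05² + 2.09e-08)]/2 = 4.82 × 10^-5 M
pH = −log(4.82 × 10^-5) = 4.32

pH = 4.32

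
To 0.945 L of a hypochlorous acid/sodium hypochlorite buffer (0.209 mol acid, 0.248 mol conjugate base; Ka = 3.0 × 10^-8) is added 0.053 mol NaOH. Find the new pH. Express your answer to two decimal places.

OH- converts HOCl to OCl-: HOCl → 0.156 mol, OCl- → 0.301 mol.
pKa = −log(3.0 × 10^-8) = 7.523
pH = pKa + log([A⁻]/[HA]) = 7.523 + log(0.301/0.156) = 7.523 +0.285

pH = 7.81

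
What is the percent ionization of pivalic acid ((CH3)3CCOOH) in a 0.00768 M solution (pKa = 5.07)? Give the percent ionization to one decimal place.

3.3%

(CH3)3CCOOH ⇌ (CH3)3CCOO- + H+; let x = [H+] at equilibrium.
Ka = 10^(−5.07) = 8.51 × 10^-6
x ≈ √(Ka·C₀) = √(8.51 × 10^-6 × 0.00768) = 2.56 × 10^-4 M
Fraction ionized = 2.56 × 10^-4 / 0.00768 = 0.0333 → 3.3%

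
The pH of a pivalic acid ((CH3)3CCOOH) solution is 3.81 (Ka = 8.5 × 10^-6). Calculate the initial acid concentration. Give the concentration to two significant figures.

C₀ = 3.0 × 10^-3 M

[H+] = 10^(-3.81) = 1.55 × 10^-4 M = x
Ka = x²/(C₀ − x) ⇒ C₀ = x + x²/Ka
C₀ = 1.55 × 10^-4 + (1.55 × 10^-4)²/(8.5 × 10^-6) = 2.98 × 10^-3 M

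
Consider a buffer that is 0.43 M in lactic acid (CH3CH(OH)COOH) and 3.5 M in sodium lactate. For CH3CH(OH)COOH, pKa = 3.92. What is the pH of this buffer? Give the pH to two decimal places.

pH = 4.83

Using pH = pKa + log([base]/[acid]) with [base]/[acid] = 3.5/0.43:
pH = 3.92 + (+0.911) = 4.83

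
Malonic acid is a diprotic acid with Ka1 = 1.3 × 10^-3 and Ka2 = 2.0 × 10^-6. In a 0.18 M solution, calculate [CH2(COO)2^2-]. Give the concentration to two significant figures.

2.0 × 10^-6 M

First ionization gives [H+] ≈ [CH2(COOH)COO-] = 1.47 × 10^-2 M.
Second step: Ka2 = [H+][CH2(COO)2^2-]/[CH2(COOH)COO-] ≈ [CH2(COO)2^2-] (since [H+] ≈ [CH2(COOH)COO-]).
So [CH2(COO)2^2-] ≈ Ka2.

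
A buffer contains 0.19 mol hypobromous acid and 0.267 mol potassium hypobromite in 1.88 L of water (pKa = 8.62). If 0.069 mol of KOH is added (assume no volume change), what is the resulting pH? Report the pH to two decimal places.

pH = 9.06

After neutralization: n(HOBr) = 0.121 mol, n(OBr-) = 0.336 mol.
Henderson–Hasselbalch with mole ratio 0.336/0.121: pH = 8.62 + (+0.444)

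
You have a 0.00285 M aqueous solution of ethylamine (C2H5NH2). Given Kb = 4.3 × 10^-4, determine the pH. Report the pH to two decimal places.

C2H5NH2 + H2O ⇌ C2H5NH3+ + OH-
From the ICE table, Kb = [OH-]²/(0.00285 − [OH-]) = 4.3 × 10^-4.
The 5% rule fails; solving [OH-]² + Kb·[OH-] − Kb·C₀ = 0 exactly:
[OH-] = [−0.00043 + √(0.00043² + 4.9e-06)]/2 = 9.13 × 10^-4 M
pOH = 3.04, so pH = 14.00 − pOH = 10.96

pH = 10.96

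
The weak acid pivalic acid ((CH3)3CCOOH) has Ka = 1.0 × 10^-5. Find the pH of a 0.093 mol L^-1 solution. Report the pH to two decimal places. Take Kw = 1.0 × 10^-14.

pH = 3.02

(CH3)3CCOOH ⇌ (CH3)3CCOO- + H+
Ka = x²/(0.093 − x) = 1.0 × 10^-5
Since Ka ≪ C₀, x ≈ √(Ka·C₀) = 9.64 × 10^-4 M.
Check: 1% ionized — well under 5%, approximation valid.
pH = −log[H+] = −log(9.64 × 10^-4) = 3.02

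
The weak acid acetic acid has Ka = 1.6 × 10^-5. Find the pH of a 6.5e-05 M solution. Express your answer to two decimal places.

CH3COOH ⇌ CH3COO- + H+
Ka = [H+]²/(6.5e-05 − [H+]) = 1.6 × 10^-5
Here C₀/Ka ≈ 4.06, so the small-[H+] approximation fails. Use the quadratic:
[H+] = [−1.6e-05 + √(1.6e-05² + 4.16e-09)]/2 = 2.52 × 10^-5 M
pH = −log[H+] = −log(2.52 × 10^-5) = 4.60

pH = 4.60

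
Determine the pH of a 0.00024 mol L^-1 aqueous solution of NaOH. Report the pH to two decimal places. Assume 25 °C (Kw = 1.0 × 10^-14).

pH = 10.38

NaOH is a strong base; [OH-] = 0.00024 M.
pOH = -log(0.00024) = 3.62
pH = 14.00 - 3.62 = 10.38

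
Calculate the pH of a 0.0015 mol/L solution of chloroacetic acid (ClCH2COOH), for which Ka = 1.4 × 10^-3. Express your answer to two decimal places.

pH = 3.04

ClCH2COOH ⇌ ClCH2COO- + H+
Let x = [H+] at equilibrium. Ka = x²/(0.0015 − x).
The 5% rule fails; solving x² + Ka·x − Ka·C₀ = 0 exactly:
x = (−Ka + √(Ka² + 4·Ka·C₀))/2 = 9.09 × 10^-4 M
pH = −log[H+] = −log(9.09 × 10^-4) = 3.04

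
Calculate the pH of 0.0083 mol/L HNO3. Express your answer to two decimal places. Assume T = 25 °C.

HNO3 is a strong acid and dissociates completely, so [H+] = 0.0083 M.
pH = -log(0.0083) = 2.08

pH = 2.08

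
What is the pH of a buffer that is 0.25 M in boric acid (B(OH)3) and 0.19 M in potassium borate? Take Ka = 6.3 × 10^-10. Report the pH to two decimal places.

pH = 9.08

pKa = −log(6.3 × 10^-10) = 9.201
Using pH = pKa + log([base]/[acid]) with [base]/[acid] = 0.19/0.25:
pH = 9.201 + (-0.119) = 9.08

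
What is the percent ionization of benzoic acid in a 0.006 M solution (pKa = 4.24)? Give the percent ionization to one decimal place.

9.3%

C6H5COOH ⇌ C6H5COO- + H+; let x = [H+] at equilibrium.
Ka = 10^(−4.24) = 5.75 × 10^-5
Solve x² + 5.75e-05x − 3.45e-07 = 0 → x = 5.59 × 10^-4 M
% ionization = x/C₀ × 100% = 5.59 × 10^-4/0.006 × 100% = 9.3%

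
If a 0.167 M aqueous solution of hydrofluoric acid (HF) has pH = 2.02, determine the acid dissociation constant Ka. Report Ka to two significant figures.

[H+] = 10^(-2.02) = 9.55 × 10^-3 M
At equilibrium [HA] = 0.167 − 9.55 × 10^-3 = 1.57 × 10^-1 M
Ka = [H+][A-]/[HA] = (9.55 × 10^-3)² / 1.57 × 10^-1 = 5.8 × 10^-4

Ka = 5.8 × 10^-4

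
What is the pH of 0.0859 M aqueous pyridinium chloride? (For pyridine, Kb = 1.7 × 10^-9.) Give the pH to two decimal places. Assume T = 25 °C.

pH = 3.15

C5H5NH+ is the conjugate acid of the weak base C5H5N.
Ka = Kw/Kb = 1.0×10^-14 / 1.7 × 10^-9 = 5.88 × 10^-6
Ka = [H+]²/(0.0859 − [H+]) = 5.88 × 10^-6
Since Ka ≪ C₀, [H+] ≈ √(Ka·C₀) = 7.11 × 10^-4 M.
Check: 0.83% ionized — well under 5%, approximation valid.
pH = −log(7.11 × 10^-4) = 3.15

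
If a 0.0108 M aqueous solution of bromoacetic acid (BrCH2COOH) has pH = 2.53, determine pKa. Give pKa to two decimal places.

pKa = 2.95

[H+] = 10^(-2.53) = 2.95 × 10^-3 M
At equilibrium [HA] = 0.0108 − 2.95 × 10^-3 = 7.85 × 10^-3 M
Ka = [H+][A-]/[HA] = (2.95 × 10^-3)² / 7.85 × 10^-3 = 1.11 × 10^-3
pKa = -log(1.11 × 10^-3) = 2.95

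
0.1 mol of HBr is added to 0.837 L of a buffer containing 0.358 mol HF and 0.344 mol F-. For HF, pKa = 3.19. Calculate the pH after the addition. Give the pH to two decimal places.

pH = 2.92

Added H+ converts F- to HF: HF → 0.458 mol, F- → 0.244 mol.
Henderson–Hasselbalch with mole ratio 0.244/0.458: pH = 3.19 + (-0.273)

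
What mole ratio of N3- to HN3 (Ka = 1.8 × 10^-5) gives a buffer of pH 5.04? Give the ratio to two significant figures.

pKa = -log(1.8 × 10^-5) = 4.745
pH = pKa + log(r) ⇒ log(r) = 5.04 − 4.745 = +0.295
r = [N3-]/[HN3] = 10^(+0.295) = 1.97

ratio = 2.0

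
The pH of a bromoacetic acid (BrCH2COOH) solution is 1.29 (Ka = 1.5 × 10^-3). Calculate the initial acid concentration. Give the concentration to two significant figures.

C₀ = 1.8 M

[H+] = 10^(-1.29) = 5.13 × 10^-2 M = x
Ka = x²/(C₀ − x) ⇒ C₀ = x + x²/Ka
C₀ = 5.13 × 10^-2 + (5.13 × 10^-2)²/(1.5 × 10^-3) = 1.81 M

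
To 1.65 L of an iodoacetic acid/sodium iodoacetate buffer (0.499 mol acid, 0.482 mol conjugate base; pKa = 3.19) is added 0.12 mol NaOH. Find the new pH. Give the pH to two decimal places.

pH = 3.39

OH- converts ICH2COOH to ICH2COO-: ICH2COOH → 0.379 mol, ICH2COO- → 0.602 mol.
pH = pKa + log(n_ICH2COO-/n_ICH2COOH) = 3.19 + log(0.602/0.379) = 3.19 + (+0.201)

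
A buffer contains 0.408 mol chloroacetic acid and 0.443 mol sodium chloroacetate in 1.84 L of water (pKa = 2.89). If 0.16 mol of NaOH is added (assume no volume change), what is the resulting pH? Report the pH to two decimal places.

After neutralization: n(ClCH2COOH) = 0.248 mol, n(ClCH2COO-) = 0.603 mol.
pH = pKa + log([A⁻]/[HA]) = 2.89 + log(0.603/0.248) = 2.89 +0.386

pH = 3.28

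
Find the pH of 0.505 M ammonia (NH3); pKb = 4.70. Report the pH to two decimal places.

NH3 + H2O ⇌ NH4+ + OH-
Kb = 10^(−4.70) = 2.00 × 10^-5
Let x = [OH-] at equilibrium. Kb = x²/(0.505 − x).
Neglecting x in the denominator: x = √(2.00 × 10^-5 × 0.505) = 3.18 × 10^-3 M
pOH = 2.50, so pH = 14.00 − pOH = 11.50

pH = 11.50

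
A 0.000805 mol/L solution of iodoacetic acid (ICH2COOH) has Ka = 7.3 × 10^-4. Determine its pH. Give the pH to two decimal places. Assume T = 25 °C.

ICH2COOH ⇌ ICH2COO- + H+
From the ICE table, Ka = [H+]²/(0.000805 − [H+]) = 7.3 × 10^-4.
[H+] is not negligible relative to C₀; solve [H+]² + 0.00073·[H+] − 5.88e-07 = 0.
[H+] = [−0.00073 + √(0.00073² + 2.35e-06)]/2 = 4.84 × 10^-4 M
pH = −log[H+] = −log(4.84 × 10^-4) = 3.32

pH = 3.32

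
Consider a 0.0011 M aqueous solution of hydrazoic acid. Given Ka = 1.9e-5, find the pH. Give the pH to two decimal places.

pH = 3.87

HN3 ⇌ N3- + H+
Let x = [H+] at equilibrium. Ka = x²/(0.0011 − x).
The 5% rule fails; solving x² + Ka·x − Ka·C₀ = 0 exactly:
x = [−1.9e-05 + √(1.9e-05² + 8.36e-08)]/2 = 1.35 × 10^-4 M
pH = −log(1.35 × 10^-4) = 3.87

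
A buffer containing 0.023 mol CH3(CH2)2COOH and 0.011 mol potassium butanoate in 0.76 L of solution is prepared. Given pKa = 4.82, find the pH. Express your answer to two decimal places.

Using pH = pKa + log([base]/[acid]) with [base]/[acid] = 0.011/0.023:
pH = 4.82 + (-0.320) = 4.50

pH = 4.50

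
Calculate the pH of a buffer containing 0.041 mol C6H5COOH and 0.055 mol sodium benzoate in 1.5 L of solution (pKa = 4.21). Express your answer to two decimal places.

Using pH = pKa + log([base]/[acid]) with [base]/[acid] = 0.055/0.041:
pH = 4.21 + (+0.128) = 4.34

pH = 4.34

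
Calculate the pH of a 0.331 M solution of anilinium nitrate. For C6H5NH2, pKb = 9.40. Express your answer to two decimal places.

C6H5NH3+ is the conjugate acid of the weak base C6H5NH2.
Kb = 10^(−9.40) = 3.98 × 10^-10
Ka = Kw/Kb = 1.0×10^-14 / 3.98 × 10^-10 = 2.51 × 10^-5
From the ICE table, Ka = [H+]²/(0.331 − [H+]) = 2.51 × 10^-5.
Neglecting [H+] in the denominator: [H+] = √(2.51 × 10^-5 × 0.331) = 2.88 × 10^-3 M
([H+]/C₀ = 0.87% < 5%, so the approximation holds.)
pH = −log[H+] = −log(2.88 × 10^-3) = 2.54

pH = 2.54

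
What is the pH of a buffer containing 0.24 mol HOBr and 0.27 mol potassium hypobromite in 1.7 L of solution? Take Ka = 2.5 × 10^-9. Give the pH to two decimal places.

pH = 8.65

pKa = −log(2.5 × 10^-9) = 8.602
Henderson–Hasselbalch: pH = pKa + log([OBr-]/[HOBr]) = 8.602 + log(0.27/0.24)
pH = 8.602 + (+0.051) = 8.65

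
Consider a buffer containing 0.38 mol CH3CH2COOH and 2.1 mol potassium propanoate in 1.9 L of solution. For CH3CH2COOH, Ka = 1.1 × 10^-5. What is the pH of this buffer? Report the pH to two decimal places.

pKa = −log(1.1 × 10^-5) = 4.959
Using pH = pKa + log([base]/[acid]) with [base]/[acid] = 2.1/0.38:
pH = 4.959 + (+0.742) = 5.70

pH = 5.70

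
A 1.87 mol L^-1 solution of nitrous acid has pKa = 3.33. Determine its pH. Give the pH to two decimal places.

pH = 1.53

HNO2 ⇌ NO2- + H+
Ka = 10^(−3.33) = 4.68 × 10^-4
Let x = [H+] at equilibrium. Ka = x²/(1.87 − x).
Assume x ≪ 1.87: x ≈ √(4.68 × 10^-4 × 1.87) = 2.96 × 10^-2 M
(x/C₀ = 1.6% < 5%, so the approximation holds.)
pH = −log(2.96 × 10^-2) = 1.53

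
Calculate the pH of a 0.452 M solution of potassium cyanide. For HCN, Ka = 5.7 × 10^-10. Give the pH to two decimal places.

pH = 11.45

CN- is the conjugate base of the weak acid HCN.
Kb = Kw/Ka = 1.0×10^-14 / 5.7 × 10^-10 = 1.75 × 10^-5
From the ICE table, Kb = x²/(0.452 − x) = 1.75 × 10^-5.
Neglecting x in the denominator: x = √(1.75 × 10^-5 × 0.452) = 2.81 × 10^-3 M
pOH = −log(2.81 × 10^-3) = 2.55; pH = 14.00 − 2.55 = 11.45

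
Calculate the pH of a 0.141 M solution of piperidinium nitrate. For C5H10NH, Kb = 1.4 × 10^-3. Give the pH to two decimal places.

C5H10NH2+ is the conjugate acid of the weak base C5H10NH.
Ka = Kw/Kb = 1.0×10^-14 / 1.4 × 10^-3 = 7.14 × 10^-12
From the ICE table, Ka = [H+]²/(0.141 − [H+]) = 7.14 × 10^-12.
Neglecting [H+] in the denominator: [H+] = √(7.14 × 10^-12 × 0.141) = 1.00 × 10^-6 M
pH = −log[H+] = −log(1.00 × 10^-6) = 6.00

pH = 6.00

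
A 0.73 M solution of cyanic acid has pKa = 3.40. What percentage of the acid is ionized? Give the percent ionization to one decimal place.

HOCN ⇌ OCN- + H+; let x = [H+] at equilibrium.
Ka = 10^(−3.40) = 3.98 × 10^-4
x ≈ √(Ka·C₀) = √(3.98 × 10^-4 × 0.73) = 1.70 × 10^-2 M
% ionization = x/C₀ × 100% = 1.70 × 10^-2/0.73 × 100% = 2.3%

2.3%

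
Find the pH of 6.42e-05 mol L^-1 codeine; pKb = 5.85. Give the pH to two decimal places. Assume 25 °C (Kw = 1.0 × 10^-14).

pH = 8.95

C18H21NO3 + H2O ⇌ C18H22NO3+ + OH-
Kb = 10^(−5.85) = 1.41 × 10^-6
Kb = x²/(6.42e-05 − x) = 1.41 × 10^-6
The 5% rule fails; solving x² + Kb·x − Kb·C₀ = 0 exactly:
x = [−1.41e-06 + √(1.41e-06² + 3.62e-10)]/2 = 8.84 × 10^-6 M
pOH = 5.05, so pH = 14.00 − pOH = 8.95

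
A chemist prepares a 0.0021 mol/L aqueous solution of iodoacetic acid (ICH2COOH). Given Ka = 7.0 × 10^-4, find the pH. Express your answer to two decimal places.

ICH2COOH ⇌ ICH2COO- + H+
Ka = [H+]²/(0.0021 − [H+]) = 7.0 × 10^-4
The 5% rule fails; solving [H+]² + Ka·[H+] − Ka·C₀ = 0 exactly:
[H+] = [−0.0007 + √(0.0007² + 5.88e-06)]/2 = 9.12 × 10^-4 M
pH = −log(9.12 × 10^-4) = 3.04

pH = 3.04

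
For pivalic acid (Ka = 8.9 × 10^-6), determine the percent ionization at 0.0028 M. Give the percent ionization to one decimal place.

5.5%

(CH3)3CCOOH ⇌ (CH3)3CCOO- + H+; let x = [H+] at equilibrium.
Solve x² + 8.9e-06x − 2.49e-08 = 0 → x = 1.53 × 10^-4 M
% ionization = x/C₀ × 100% = 1.53 × 10^-4/0.0028 × 100% = 5.5%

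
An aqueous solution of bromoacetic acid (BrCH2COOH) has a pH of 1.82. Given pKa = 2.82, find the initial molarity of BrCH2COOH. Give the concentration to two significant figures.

[H+] = 10^(-1.82) = 1.51 × 10^-2 M = x
Ka = 10^(−2.82) = 1.51 × 10^-3
Ka = x²/(C₀ − x) ⇒ C₀ = x + x²/Ka
C₀ = 1.51 × 10^-2 + (1.51 × 10^-2)²/(1.51 × 10^-3) = 1.66 × 10^-1 M

C₀ = 1.7 × 10^-1 M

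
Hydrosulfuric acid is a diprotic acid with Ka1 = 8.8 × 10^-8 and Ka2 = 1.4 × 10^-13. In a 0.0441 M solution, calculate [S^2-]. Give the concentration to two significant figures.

First ionization gives [H+] ≈ [HS-] = 6.23 × 10^-5 M.
Second step: Ka2 = [H+][S^2-]/[HS-] ≈ [S^2-] (since [H+] ≈ [HS-]).
So [S^2-] ≈ Ka2.

1.4 × 10^-13 M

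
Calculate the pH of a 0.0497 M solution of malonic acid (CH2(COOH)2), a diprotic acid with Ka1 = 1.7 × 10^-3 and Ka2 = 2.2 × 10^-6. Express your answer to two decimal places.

Ka1 ≫ Ka2, so treat the first dissociation as the only significant source of H+.
Ka1 = x²/(0.0497 − x) = 1.7 × 10^-3
Solving the quadratic: x = (−Ka1 + √(Ka1² + 4·Ka1·C₀))/2 = 8.38 × 10^-3 M
pH = −log(8.38 × 10^-3) = 2.08

pH = 2.08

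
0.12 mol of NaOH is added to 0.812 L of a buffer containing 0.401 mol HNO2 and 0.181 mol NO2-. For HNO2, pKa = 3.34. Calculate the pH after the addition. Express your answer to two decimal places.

pH = 3.37

OH- converts HNO2 to NO2-: HNO2 → 0.281 mol, NO2- → 0.301 mol.
pH = pKa + log([A⁻]/[HA]) = 3.34 + log(0.301/0.281) = 3.34 +0.030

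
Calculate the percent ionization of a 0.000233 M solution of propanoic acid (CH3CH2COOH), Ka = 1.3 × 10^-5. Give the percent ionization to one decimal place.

21.0%

CH3CH2COOH ⇌ CH3CH2COO- + H+; let x = [H+] at equilibrium.
Ka = x²/(C₀ − x); solving the quadratic gives x = 4.89 × 10^-5 M.
% ionization = x/C₀ × 100% = 4.89 × 10^-5/0.000233 × 100% = 21.0%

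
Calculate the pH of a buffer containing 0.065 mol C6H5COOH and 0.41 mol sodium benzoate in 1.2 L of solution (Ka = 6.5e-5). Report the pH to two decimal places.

pH = 4.99

pKa = −log(6.5 × 10^-5) = 4.187
pH = pKa + log([A⁻]/[HA]) = 4.187 + log(0.41/0.065)
pH = 4.187 + (+0.800) = 4.99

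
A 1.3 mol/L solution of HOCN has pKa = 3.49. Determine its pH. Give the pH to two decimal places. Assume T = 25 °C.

HOCN ⇌ OCN- + H+
Ka = 10^(−3.49) = 3.24 × 10^-4
Ka = x²/(1.3 − x) = 3.24 × 10^-4
Assume x ≪ 1.3: x ≈ √(3.24 × 10^-4 × 1.3) = 2.05 × 10^-2 M
pH = −log(2.05 × 10^-2) = 1.69

pH = 1.69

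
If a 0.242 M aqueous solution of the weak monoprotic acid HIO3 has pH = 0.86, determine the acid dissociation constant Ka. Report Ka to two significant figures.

[H+] = 10^(-0.86) = 1.38 × 10^-1 M
At equilibrium [HA] = 0.242 − 1.38 × 10^-1 = 1.04 × 10^-1 M
Ka = [H+][A-]/[HA] = (1.38 × 10^-1)² / 1.04 × 10^-1 = 1.8 × 10^-1

Ka = 1.8 × 10^-1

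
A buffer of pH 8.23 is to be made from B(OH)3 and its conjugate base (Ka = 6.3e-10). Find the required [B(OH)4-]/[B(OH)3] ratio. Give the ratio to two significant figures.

ratio = 0.11

pKa = -log(6.3 × 10^-10) = 9.201
pH = pKa + log(r) ⇒ log(r) = 8.23 − 9.201 = -0.971
r = [B(OH)4-]/[B(OH)3] = 10^(-0.971) = 0.107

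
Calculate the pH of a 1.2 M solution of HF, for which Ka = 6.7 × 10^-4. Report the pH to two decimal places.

HF ⇌ F- + H+
From the ICE table, Ka = [H+]²/(1.2 − [H+]) = 6.7 × 10^-4.
Neglecting [H+] in the denominator: [H+] = √(6.7 × 10^-4 × 1.2) = 2.84 × 10^-2 M
Check: 2.4% ionized — well under 5%, approximation valid.
pH = −log(2.84 × 10^-2) = 1.55

pH = 1.55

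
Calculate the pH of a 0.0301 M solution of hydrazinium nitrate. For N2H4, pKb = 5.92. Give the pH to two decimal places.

N2H5+ is the conjugate acid of the weak base N2H4.
Kb = 10^(−5.92) = 1.20 × 10^-6
Ka = Kw/Kb = 1.0×10^-14 / 1.20 × 10^-6 = 8.33 × 10^-9
Ka = x²/(0.0301 − x) = 8.33 × 10^-9
Neglecting x in the denominator: x = √(8.33 × 10^-9 × 0.0301) = 1.58 × 10^-5 M
pH = −log[H+] = −log(1.58 × 10^-5) = 4.80

pH = 4.80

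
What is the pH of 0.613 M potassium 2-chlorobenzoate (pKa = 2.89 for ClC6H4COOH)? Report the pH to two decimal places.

pH = 8.34

ClC6H4COO- is the conjugate base of the weak acid ClC6H4COOH.
Ka = 10^(−2.89) = 1.29 × 10^-3
Kb = Kw/Ka = 1.0×10^-14 / 1.29 × 10^-3 = 7.75 × 10^-12
Kb = [OH-]²/(0.613 − [OH-]) = 7.75 × 10^-12
Neglecting [OH-] in the denominator: [OH-] = √(7.75 × 10^-12 × 0.613) = 2.18 × 10^-6 M
([OH-]/C₀ = 0.00036% < 5%, so the approximation holds.)
pOH = 5.66, so pH = 14.00 − pOH = 8.34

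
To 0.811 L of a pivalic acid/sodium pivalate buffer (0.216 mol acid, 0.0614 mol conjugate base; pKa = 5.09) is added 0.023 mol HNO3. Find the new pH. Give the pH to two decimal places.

pH = 4.30

Added H+ converts (CH3)3CCOO- to (CH3)3CCOOH: (CH3)3CCOOH → 0.239 mol, (CH3)3CCOO- → 0.0384 mol.
Henderson–Hasselbalch with mole ratio 0.0384/0.239: pH = 5.09 + (-0.794)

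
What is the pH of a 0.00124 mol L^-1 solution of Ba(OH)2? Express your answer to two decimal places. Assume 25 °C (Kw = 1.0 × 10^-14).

Ba(OH)2 is a strong base (each formula unit releases 2 OH-); [OH-] = 0.00248 M.
pOH = -log(0.00248) = 2.61
pH = 14.00 - 2.61 = 11.39

pH = 11.39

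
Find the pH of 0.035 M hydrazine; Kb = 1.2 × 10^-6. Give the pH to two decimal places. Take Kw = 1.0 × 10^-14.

N2H4 + H2O ⇌ N2H5+ + OH-
Kb = x²/(0.035 − x) = 1.2 × 10^-6
Neglecting x in the denominator: x = √(1.2 × 10^-6 × 0.035) = 2.05 × 10^-4 M
Check: 0.59% ionized — well under 5%, approximation valid.
pOH = −log(2.05 × 10^-4) = 3.69; pH = 14.00 − 3.69 = 10.31

pH = 10.31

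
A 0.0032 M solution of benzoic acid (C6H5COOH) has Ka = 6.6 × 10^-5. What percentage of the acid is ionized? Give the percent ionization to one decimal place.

C6H5COOH ⇌ C6H5COO- + H+; let x = [H+] at equilibrium.
Ka = x²/(C₀ − x); solving the quadratic gives x = 4.28 × 10^-4 M.
Fraction ionized = 4.28 × 10^-4 / 0.0032 = 0.1337 → 13.4%

13.4%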